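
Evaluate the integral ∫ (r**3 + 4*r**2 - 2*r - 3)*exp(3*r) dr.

Use integration by parts with u = r**3 + 4*r**2 - 2*r - 3, dv = exp(3*r) dr, so v = exp(3*r)/3.
Apply parts 3 times (tabular method): alternate signs, differentiate u down to 0, integrate dv up.

(3*r**3 + 9*r**2 - 12*r - 5)*exp(3*r)/9 + C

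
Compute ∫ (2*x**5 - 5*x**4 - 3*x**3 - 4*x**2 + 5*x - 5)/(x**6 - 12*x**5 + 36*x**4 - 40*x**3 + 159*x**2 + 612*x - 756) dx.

Factor the denominator: (x - 7)*(x - 6)*(x - 1)*(x + 2)*(x**2 + 9).
Partial-fraction decomposition: (181*x + 3993)/(3393*(x**2 + 9)) + 151/(2808*(x + 2)) - 1/(90*(x - 1)) - 1661/(360*(x - 6)) + 10207/(1566*(x - 7)).
Integrate each term; A/(x−a) gives A·log|x−a|; the (Bx+D)/(x²+p²) term gives a log and an atan.

10207*log(x - 7)/1566 - 1661*log(x - 6)/360 - log(x - 1)/90 + 151*log(x + 2)/2808 + 181*log(x**2 + 9)/6786 + 1331*atan(x/3)/3393 + C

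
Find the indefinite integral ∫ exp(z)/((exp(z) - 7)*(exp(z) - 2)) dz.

log(exp(z) - 7)/5 - log(exp(z) - 2)/5 + C

Let u = e^z, du = e^z dz.
The integral becomes ∫ du/((u-2)(u-7)); decompose into partial fractions.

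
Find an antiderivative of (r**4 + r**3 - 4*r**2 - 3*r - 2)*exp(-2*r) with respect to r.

(-4*r**4 - 12*r**3 - 2*r**2 + 10*r + 13)*exp(-2*r)/8 + C

Use integration by parts with u = r**4 + r**3 - 4*r**2 - 3*r - 2, dv = exp(-2*r) dr, so v = -exp(-2*r)/2.
Apply parts 4 times (tabular method): alternate signs, differentiate u down to 0, integrate dv up.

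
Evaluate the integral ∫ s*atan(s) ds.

Use integration by parts with u = arctan(s), dv = s ds.
Then du = 1/(s**2 + 1) ds.

s**2*atan(s)/2 - s/2 + atan(s)/2 + C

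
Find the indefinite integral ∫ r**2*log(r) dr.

Use integration by parts with u = log(r), dv = r**2 dr.
Then du = 1/r dr and v = r**3/3.

r**3*log(r)/3 - r**3/9 + C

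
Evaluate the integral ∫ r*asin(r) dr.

r**2*asin(r)/2 + r*sqrt(-r**2 + 1)/4 - asin(r)/4 + C

Use integration by parts with u = arcsin(r), dv = r dr.
Then du = 1/sqrt(-r**2 + 1) dr.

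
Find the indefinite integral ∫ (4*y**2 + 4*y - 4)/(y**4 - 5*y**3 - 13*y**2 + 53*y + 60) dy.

Factor the denominator: (y - 5)*(y - 4)*(y + 1)*(y + 3).
Partial-fraction decomposition: -5/(28*(y + 3)) - 1/(15*(y + 1)) - 76/(35*(y - 4)) + 29/(12*(y - 5)).
Integrate each term: A/(y−a) contributes A·log|y−a|.

29*log(y - 5)/12 - 76*log(y - 4)/35 - log(y + 1)/15 - 5*log(y + 3)/28 + C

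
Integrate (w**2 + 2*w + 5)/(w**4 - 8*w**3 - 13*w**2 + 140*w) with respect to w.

Factor the denominator: w*(w - 7)*(w - 5)*(w + 4).
Partial-fraction decomposition: -13/(396*(w + 4)) - 4/(9*(w - 5)) + 34/(77*(w - 7)) + 1/(28*w).
Integrate each term: A/(w−a) contributes A·log|w−a|.

log(w)/28 + 34*log(w - 7)/77 - 4*log(w - 5)/9 - 13*log(w + 4)/396 + C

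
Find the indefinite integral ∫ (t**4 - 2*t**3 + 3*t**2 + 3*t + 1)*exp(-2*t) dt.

Use integration by parts with u = t**4 - 2*t**3 + 3*t**2 + 3*t + 1, dv = exp(-2*t) dt, so v = -exp(-2*t)/2.
Apply parts 4 times (tabular method): alternate signs, differentiate u down to 0, integrate dv up.

(-t**4 - 3*t**2 - 6*t - 4)*exp(-2*t)/2 + C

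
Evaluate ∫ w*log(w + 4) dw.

Use integration by parts with u = log(w + 4), dv = w dw.
Then du = 1/(w + 4) dw and v = w**2/2.

w**2*log(w + 4)/2 - w**2/4 + 2*w - 8*log(w + 4) + C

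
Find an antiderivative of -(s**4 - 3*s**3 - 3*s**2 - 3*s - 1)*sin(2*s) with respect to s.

s**4*cos(2*s)/2 - s**3*sin(2*s) - 3*s**3*cos(2*s)/2 + 9*s**2*sin(2*s)/4 - 3*s**2*cos(2*s) + 3*s*sin(2*s) + 3*s*cos(2*s)/4 - 3*sin(2*s)/8 + cos(2*s) + C

Use integration by parts with u = s**4 - 3*s**3 - 3*s**2 - 3*s - 1, dv = -sin(2*s) ds, so v = cos(2*s)/2.
Apply parts 4 times (tabular method): alternate signs, differentiate u down to 0, integrate dv up.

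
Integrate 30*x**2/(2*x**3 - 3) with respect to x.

Let u = 2*x**3 - 3, so du = (6*x**2) dx.
Rewriting, the integral becomes 5·∫ 1/u du = 5·log(u).
Substituting back, u = 2*x**3 - 3.

5*log(2*x**3 - 3) + C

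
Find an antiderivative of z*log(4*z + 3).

Use integration by parts with u = log(4*z + 3), dv = z dz.
Then du = 4/(4*z + 3) dz and v = z**2/2.

z**2*log(4*z + 3)/2 - z**2/4 + 3*z/8 - 9*log(4*z + 3)/32 + C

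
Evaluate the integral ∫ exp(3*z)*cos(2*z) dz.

2*exp(3*z)*sin(2*z)/13 + 3*exp(3*z)*cos(2*z)/13 + C

Let I denote the integral. Integrate by parts with u = cos(2*z), dv = exp(3*z) dz, so v = exp(3*z)/3: I = exp(3*z)*cos(2*z)/3 + (2/3)·∫ exp(3*z)*sin(2*z) dz.
Apply parts again with u = sin(2*z), dv = exp(3*z) dz: ∫ exp(3*z)*sin(2*z) dz = exp(3*z)*sin(2*z)/3 − (2/3)·I. Substituting back brings back I: I = 2*exp(3*z)*sin(2*z)/9 + exp(3*z)*cos(2*z)/3 − (4/9)·I.
Solving for I: (1 + 4/9)·I equals the remaining terms, so I = (9/13)·(2*exp(3*z)*sin(2*z)/9 + exp(3*z)*cos(2*z)/3).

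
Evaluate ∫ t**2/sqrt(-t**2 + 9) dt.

Substitute t = 3·sin(θ), so dt = 3·cos(θ) dθ and the radical becomes sqrt(-t**2 + 9) = 3·cos(θ) by the Pythagorean identity.
Integrate the resulting trig expression in θ, then back-substitute θ = asin(t/3), sin(θ) = t/3, cos(θ) = sqrt(-t**2 + 9)/3 (absorbing any constant into C).

-t*sqrt(-t**2 + 9)/2 + 9*asin(t/3)/2 + C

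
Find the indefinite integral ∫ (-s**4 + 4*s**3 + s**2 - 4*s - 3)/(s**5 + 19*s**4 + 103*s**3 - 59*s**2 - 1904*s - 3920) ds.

Factor the denominator: (s - 4)*(s + 4)*(s + 5)*(s + 7)**2.
Partial-fraction decomposition: 32489/(1452*(s + 7)) + 1233/(22*(s + 7)**2) - 361/(12*(s + 5)) + 161/(24*(s + 4)) - 1/(2904*(s - 4)).
Integrate each term; A/(s−a) gives A·log|s−a|; A/(s−a)² gives −A/(s−a).

-log(s - 4)/2904 + 161*log(s + 4)/24 - 361*log(s + 5)/12 + 32489*log(s + 7)/1452 - 1233/(22*s + 154) + C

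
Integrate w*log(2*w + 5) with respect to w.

Use integration by parts with u = log(2*w + 5), dv = w dw.
Then du = 2/(2*w + 5) dw and v = w**2/2.

w**2*log(2*w + 5)/2 - w**2/4 + 5*w/4 - 25*log(2*w + 5)/8 + C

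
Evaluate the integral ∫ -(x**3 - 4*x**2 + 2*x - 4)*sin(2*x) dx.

Use integration by parts with u = x**3 - 4*x**2 + 2*x - 4, dv = -sin(2*x) dx, so v = cos(2*x)/2.
Apply parts 3 times (tabular method): alternate signs, differentiate u down to 0, integrate dv up.

x**3*cos(2*x)/2 - 3*x**2*sin(2*x)/4 - 2*x**2*cos(2*x) + 2*x*sin(2*x) + x*cos(2*x)/4 - sin(2*x)/8 - cos(2*x) + C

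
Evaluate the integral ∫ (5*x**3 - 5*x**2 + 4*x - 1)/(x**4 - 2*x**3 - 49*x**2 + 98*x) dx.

-log(x)/98 + 1497*log(x - 7)/490 - 3*log(x - 2)/10 + 221*log(x + 7)/98 + C

Factor the denominator: x*(x - 7)*(x - 2)*(x + 7).
Partial-fraction decomposition: 221/(98*(x + 7)) - 3/(10*(x - 2)) + 1497/(490*(x - 7)) - 1/(98*x).
Integrate each term: A/(x−a) contributes A·log|x−a|.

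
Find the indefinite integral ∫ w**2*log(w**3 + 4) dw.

Let u = w**3 + 4, so du = (3*w**2) dw.
The integral becomes (1/3)·∫ log(u) du; integrate by parts with u′=log(u), dv′=du.

w**3*log(w**3 + 4)/3 - w**3/3 + 4*log(w**3 + 4)/3 + C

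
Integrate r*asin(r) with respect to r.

r**2*asin(r)/2 + r*sqrt(-r**2 + 1)/4 - asin(r)/4 + C

Use integration by parts with u = arcsin(r), dv = r dr.
Then du = 1/sqrt(-r**2 + 1) dr.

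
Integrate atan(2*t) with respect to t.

Use integration by parts with u = arctan(2*t), dv = dt.
Then du = 2/(4*t**2 + 1) dt.

t*atan(2*t) - log(4*t**2 + 1)/4 + C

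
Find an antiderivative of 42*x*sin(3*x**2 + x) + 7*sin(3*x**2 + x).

Let u = 3*x**2 + x, so du = (6*x + 1) dx.
Rewriting, the integral becomes 7·∫ sin(u) du = 7·-cos(u).
Substituting back, u = 3*x**2 + x.

-7*cos(3*x**2 + x) + C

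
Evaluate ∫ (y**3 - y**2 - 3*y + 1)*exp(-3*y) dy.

Use integration by parts with u = y**3 - y**2 - 3*y + 1, dv = exp(-3*y) dy, so v = -exp(-3*y)/3.
Apply parts 3 times (tabular method): alternate signs, differentiate u down to 0, integrate dv up.

(-y**3 + 3*y)*exp(-3*y)/3 + C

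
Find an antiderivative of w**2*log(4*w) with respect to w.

Use integration by parts with u = log(4*w), dv = w**2 dw.
Then du = 1/w dw and v = w**3/3.

w**3*(log(w) + 2*log(2))/3 - w**3/9 + C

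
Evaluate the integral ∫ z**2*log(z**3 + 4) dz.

z**3*log(z**3 + 4)/3 - z**3/3 + 4*log(z**3 + 4)/3 + C

Let u = z**3 + 4, so du = (3*z**2) dz.
The integral becomes (1/3)·∫ log(u) du; integrate by parts with u′=log(u), dv′=du.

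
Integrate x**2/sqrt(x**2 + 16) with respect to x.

x*sqrt(x**2 + 16)/2 - 8*log(x + sqrt(x**2 + 16)) + C

Substitute x = 4·tan(θ), so dx = 4·sec(θ)^2 dθ and the radical becomes sqrt(x**2 + 16) = 4·sec(θ) by the Pythagorean identity.
Integrate the resulting trig expression in θ, then back-substitute tan(θ) = x/4, sec(θ) = sqrt(x**2 + 16)/4 (absorbing any constant into C).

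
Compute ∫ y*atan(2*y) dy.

y**2*atan(2*y)/2 - y/4 + atan(2*y)/8 + C

Use integration by parts with u = arctan(2*y), dv = y dy.
Then du = 2/(4*y**2 + 1) dy.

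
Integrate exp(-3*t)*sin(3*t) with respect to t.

Let I denote the integral. Integrate by parts with u = sin(3*t), dv = exp(-3*t) dt, so v = -exp(-3*t)/3: I = -exp(-3*t)*sin(3*t)/3 + ∫ exp(-3*t)*cos(3*t) dt.
Apply parts again with u = cos(3*t), dv = exp(-3*t) dt: ∫ exp(-3*t)*cos(3*t) dt = -exp(-3*t)*cos(3*t)/3 − I. Substituting back brings back I: I = -exp(-3*t)*sin(3*t)/3 - exp(-3*t)*cos(3*t)/3 − I.
Solving for I: (1 + 1)·I equals the remaining terms, so I = (1/2)·(-exp(-3*t)*sin(3*t)/3 - exp(-3*t)*cos(3*t)/3).

-exp(-3*t)*sin(3*t)/6 - exp(-3*t)*cos(3*t)/6 + C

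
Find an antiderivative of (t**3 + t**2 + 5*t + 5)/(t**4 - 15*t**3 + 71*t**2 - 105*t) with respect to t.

Factor the denominator: t*(t - 7)*(t - 5)*(t - 3).
Partial-fraction decomposition: 7/(3*(t - 3)) - 9/(t - 5) + 54/(7*(t - 7)) - 1/(21*t).
Integrate each term: A/(t−a) contributes A·log|t−a|.

-log(t)/21 + 54*log(t - 7)/7 - 9*log(t - 5) + 7*log(t - 3)/3 + C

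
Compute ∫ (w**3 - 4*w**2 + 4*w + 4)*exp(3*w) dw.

(9*w**3 - 45*w**2 + 66*w + 14)*exp(3*w)/27 + C

Use integration by parts with u = w**3 - 4*w**2 + 4*w + 4, dv = exp(3*w) dw, so v = exp(3*w)/3.
Apply parts 3 times (tabular method): alternate signs, differentiate u down to 0, integrate dv up.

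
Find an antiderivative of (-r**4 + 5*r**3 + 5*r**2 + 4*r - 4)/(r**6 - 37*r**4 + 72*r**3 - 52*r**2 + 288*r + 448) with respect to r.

-1097*log(r - 4)/15125 - 3*log(r + 1)/250 + 1301*log(r + 7)/12826 - 56*log(r**2 + 4)/6625 - 509*atan(r/2)/6625 - 39/(275*r - 1100) + C

Factor the denominator: (r - 4)**2*(r + 1)*(r + 7)*(r**2 + 4).
Partial-fraction decomposition: -2*(56*r + 509)/(6625*(r**2 + 4)) + 1301/(12826*(r + 7)) - 3/(250*(r + 1)) - 1097/(15125*(r - 4)) + 39/(275*(r - 4)**2).
Integrate each term; A/(r−a) gives A·log|r−a|; the (Br+D)/(r²+p²) term gives a log and an atan.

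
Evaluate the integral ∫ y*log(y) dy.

Use integration by parts with u = log(y), dv = y dy.
Then du = 1/y dy and v = y**2/2.

y**2*log(y)/2 - y**2/4 + C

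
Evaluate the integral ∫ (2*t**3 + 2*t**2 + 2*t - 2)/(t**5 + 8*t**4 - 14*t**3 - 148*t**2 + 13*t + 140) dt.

Factor the denominator: (t - 4)*(t - 1)*(t + 1)*(t + 5)*(t + 7).
Partial-fraction decomposition: -151/(264*(t + 7)) + 53/(108*(t + 5)) - 1/(60*(t + 1)) - 1/(72*(t - 1)) + 166/(1485*(t - 4)).
Integrate each term: A/(t−a) contributes A·log|t−a|.

166*log(t - 4)/1485 - log(t - 1)/72 - log(t + 1)/60 + 53*log(t + 5)/108 - 151*log(t + 7)/264 + C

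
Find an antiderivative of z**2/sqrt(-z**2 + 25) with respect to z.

Substitute z = 5·sin(θ), so dz = 5·cos(θ) dθ and the radical becomes sqrt(-z**2 + 25) = 5·cos(θ) by the Pythagorean identity.
Integrate the resulting trig expression in θ, then back-substitute θ = asin(z/5), sin(θ) = z/5, cos(θ) = sqrt(-z**2 + 25)/5 (absorbing any constant into C).

-z*sqrt(-z**2 + 25)/2 + 25*asin(z/5)/2 + C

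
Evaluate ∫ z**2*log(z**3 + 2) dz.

z**3*log(z**3 + 2)/3 - z**3/3 + 2*log(z**3 + 2)/3 + C

Let u = z**3 + 2, so du = (3*z**2) dz.
The integral becomes (1/3)·∫ log(u) du; integrate by parts with u′=log(u), dv′=du.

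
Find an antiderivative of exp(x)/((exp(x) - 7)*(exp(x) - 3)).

Let u = e^x, du = e^x dx.
The integral becomes ∫ du/((u-7)(u-3)); decompose into partial fractions.

log(exp(x) - 7)/4 - log(exp(x) - 3)/4 + C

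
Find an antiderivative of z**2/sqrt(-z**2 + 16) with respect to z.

Substitute z = 4·sin(θ), so dz = 4·cos(θ) dθ and the radical becomes sqrt(-z**2 + 16) = 4·cos(θ) by the Pythagorean identity.
Integrate the resulting trig expression in θ, then back-substitute θ = asin(z/4), sin(θ) = z/4, cos(θ) = sqrt(-z**2 + 16)/4 (absorbing any constant into C).

-z*sqrt(-z**2 + 16)/2 + 8*asin(z/4) + C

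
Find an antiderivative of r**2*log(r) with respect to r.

r**3*log(r)/3 - r**3/9 + C

Use integration by parts with u = log(r), dv = r**2 dr.
Then du = 1/r dr and v = r**3/3.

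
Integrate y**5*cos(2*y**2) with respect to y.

Let u = y², du = 2y dy; rewrite as (1/2)∫ u^2·cos(2u) du.
Now integrate by parts 2 times.

y**4*sin(2*y**2)/4 + y**2*cos(2*y**2)/4 - sin(2*y**2)/8 + C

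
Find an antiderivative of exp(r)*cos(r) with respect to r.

exp(r)*sin(r)/2 + exp(r)*cos(r)/2 + C

Let I denote the integral. Integrate by parts with u = cos(r), dv = exp(r) dr, so v = exp(r): I = exp(r)*cos(r) + ∫ exp(r)*sin(r) dr.
Apply parts again with u = sin(r), dv = exp(r) dr: ∫ exp(r)*sin(r) dr = exp(r)*sin(r) − I. Substituting back brings back I: I = exp(r)*sin(r) + exp(r)*cos(r) − I.
Solving for I: (1 + 1)·I equals the remaining terms, so I = (1/2)·(exp(r)*sin(r) + exp(r)*cos(r)).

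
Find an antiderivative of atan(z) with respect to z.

z*atan(z) - log(z**2 + 1)/2 + C

Use integration by parts with u = arctan(z), dv = dz.
Then du = 1/(z**2 + 1) dz.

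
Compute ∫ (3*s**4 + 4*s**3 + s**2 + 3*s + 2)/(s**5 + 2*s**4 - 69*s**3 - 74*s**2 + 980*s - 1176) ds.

Factor the denominator: (s - 7)*(s - 2)**2*(s + 6)*(s + 7).
Partial-fraction decomposition: 5861/(1134*(s + 7)) - 761/(208*(s + 6)) - 13291/(32400*(s - 2)) - 23/(90*(s - 2)**2) + 8647/(4550*(s - 7)).
Integrate each term; A/(s−a) gives A·log|s−a|; A/(s−a)² gives −A/(s−a).

8647*log(s - 7)/4550 - 13291*log(s - 2)/32400 - 761*log(s + 6)/208 + 5861*log(s + 7)/1134 + 23/(90*s - 180) + C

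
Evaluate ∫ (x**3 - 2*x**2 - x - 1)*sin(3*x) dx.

-x**3*cos(3*x)/3 + x**2*sin(3*x)/3 + 2*x**2*cos(3*x)/3 - 4*x*sin(3*x)/9 + 5*x*cos(3*x)/9 - 5*sin(3*x)/27 + 5*cos(3*x)/27 + C

Use integration by parts with u = x**3 - 2*x**2 - x - 1, dv = sin(3*x) dx, so v = -cos(3*x)/3.
Apply parts 3 times (tabular method): alternate signs, differentiate u down to 0, integrate dv up.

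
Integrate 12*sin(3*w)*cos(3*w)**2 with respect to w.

-4*cos(3*w)**3/3 + C

Let u = cos(3*w), so du = (-3*sin(3*w)) dw.
Rewriting, the integral becomes -4·∫ u^2 du = -4·u^3/3.
Substituting back, u = cos(3*w).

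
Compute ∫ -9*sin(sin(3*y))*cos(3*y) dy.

Let u = sin(3*y), so du = (3*cos(3*y)) dy.
Rewriting, the integral becomes -3·∫ sin(u) du = -3·-cos(u).
Substituting back, u = sin(3*y).

3*cos(sin(3*y)) + C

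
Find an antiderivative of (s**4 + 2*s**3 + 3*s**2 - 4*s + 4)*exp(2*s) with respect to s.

Use integration by parts with u = s**4 + 2*s**3 + 3*s**2 - 4*s + 4, dv = exp(2*s) ds, so v = exp(2*s)/2.
Apply parts 4 times (tabular method): alternate signs, differentiate u down to 0, integrate dv up.

(2*s**4 + 6*s**2 - 14*s + 15)*exp(2*s)/4 + C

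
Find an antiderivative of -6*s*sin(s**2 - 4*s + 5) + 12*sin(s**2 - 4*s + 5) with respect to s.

Let u = s**2 - 4*s + 5, so du = (2*s - 4) ds.
Rewriting, the integral becomes -3·∫ sin(u) du = -3·-cos(u).
Substituting back, u = s**2 - 4*s + 5.

3*cos(s**2 - 4*s + 5) + C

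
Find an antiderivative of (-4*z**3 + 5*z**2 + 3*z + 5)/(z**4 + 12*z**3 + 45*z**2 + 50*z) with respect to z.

Factor the denominator: z*(z + 2)*(z + 5)**2.
Partial-fraction decomposition: -19/(15*(z + 5)) + 41/(z + 5)**2 - 17/(6*(z + 2)) + 1/(10*z).
Integrate each term; A/(z−a) gives A·log|z−a|; A/(z−a)² gives −A/(z−a).

log(z)/10 - 17*log(z + 2)/6 - 19*log(z + 5)/15 - 41/(z + 5) + C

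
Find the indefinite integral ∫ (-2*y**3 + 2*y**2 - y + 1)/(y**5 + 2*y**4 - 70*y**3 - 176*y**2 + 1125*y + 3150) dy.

Factor the denominator: (y - 7)*(y - 5)*(y + 3)*(y + 5)*(y + 6).
Partial-fraction decomposition: 511/(429*(y + 6)) - 51/(40*(y + 5)) + 19/(120*(y + 3)) + 51/(440*(y - 5)) - 99/(520*(y - 7)).
Integrate each term: A/(y−a) contributes A·log|y−a|.

-99*log(y - 7)/520 + 51*log(y - 5)/440 + 19*log(y + 3)/120 - 51*log(y + 5)/40 + 511*log(y + 6)/429 + C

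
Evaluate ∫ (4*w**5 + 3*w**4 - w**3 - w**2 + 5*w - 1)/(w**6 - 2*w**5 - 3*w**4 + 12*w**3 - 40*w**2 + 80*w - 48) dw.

1109*log(w - 2)/400 + 9*log(w - 1)/20 + 727*log(w + 3)/1300 + 227*log(w**2 + 4)/2080 + 613*atan(w/2)/520 - 173/(40*w - 80) + C

Factor the denominator: (w - 2)**2*(w - 1)*(w + 3)*(w**2 + 4).
Partial-fraction decomposition: (227*w + 2452)/(1040*(w**2 + 4)) + 727/(1300*(w + 3)) + 9/(20*(w - 1)) + 1109/(400*(w - 2)) + 173/(40*(w - 2)**2).
Integrate each term; A/(w−a) gives A·log|w−a|; the (Bw+D)/(w²+p²) term gives a log and an atan.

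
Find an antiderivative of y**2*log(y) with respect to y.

y**3*log(y)/3 - y**3/9 + C

Use integration by parts with u = log(y), dv = y**2 dy.
Then du = 1/y dy and v = y**3/3.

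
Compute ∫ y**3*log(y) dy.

Use integration by parts with u = log(y), dv = y**3 dy.
Then du = 1/y dy and v = y**4/4.

y**4*log(y)/4 - y**4/16 + C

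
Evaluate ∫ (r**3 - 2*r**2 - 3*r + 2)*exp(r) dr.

Use integration by parts with u = r**3 - 2*r**2 - 3*r + 2, dv = exp(r) dr, so v = exp(r).
Apply parts 3 times (tabular method): alternate signs, differentiate u down to 0, integrate dv up.

(r**3 - 5*r**2 + 7*r - 5)*exp(r) + C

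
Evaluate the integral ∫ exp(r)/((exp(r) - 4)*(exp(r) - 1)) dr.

Let u = e^r, du = e^r dr.
The integral becomes ∫ du/((u-1)(u-4)); decompose into partial fractions.

log(exp(r) - 4)/3 - log(exp(r) - 1)/3 + C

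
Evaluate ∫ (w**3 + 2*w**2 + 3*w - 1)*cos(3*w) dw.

w**3*sin(3*w)/3 + 2*w**2*sin(3*w)/3 + w**2*cos(3*w)/3 + 7*w*sin(3*w)/9 + 4*w*cos(3*w)/9 - 13*sin(3*w)/27 + 7*cos(3*w)/27 + C

Use integration by parts with u = w**3 + 2*w**2 + 3*w - 1, dv = cos(3*w) dw, so v = sin(3*w)/3.
Apply parts 3 times (tabular method): alternate signs, differentiate u down to 0, integrate dv up.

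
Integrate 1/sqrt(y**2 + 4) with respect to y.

Substitute y = 2·tan(θ), so dy = 2·sec(θ)^2 dθ and the radical becomes sqrt(y**2 + 4) = 2·sec(θ) by the Pythagorean identity.
Integrate the resulting trig expression in θ, then back-substitute tan(θ) = y/2, sec(θ) = sqrt(y**2 + 4)/2 (absorbing any constant into C).

log(y + sqrt(y**2 + 4)) + C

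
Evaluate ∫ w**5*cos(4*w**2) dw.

Let u = w², du = 2w dw; rewrite as (1/2)∫ u^2·cos(4u) du.
Now integrate by parts 2 times.

w**4*sin(4*w**2)/8 + w**2*cos(4*w**2)/16 - sin(4*w**2)/64 + C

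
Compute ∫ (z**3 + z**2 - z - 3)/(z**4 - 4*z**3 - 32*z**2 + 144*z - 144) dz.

81*log(z - 6)/64 - 127*log(z - 2)/256 + 59*log(z + 6)/256 + 7/(32*z - 64) + C

Factor the denominator: (z - 6)*(z - 2)**2*(z + 6).
Partial-fraction decomposition: 59/(256*(z + 6)) - 127/(256*(z - 2)) - 7/(32*(z - 2)**2) + 81/(64*(z - 6)).
Integrate each term; A/(z−a) gives A·log|z−a|; A/(z−a)² gives −A/(z−a).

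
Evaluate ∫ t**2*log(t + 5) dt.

t**3*log(t + 5)/3 - t**3/9 + 5*t**2/6 - 25*t/3 + 125*log(t + 5)/3 + C

Use integration by parts with u = log(t + 5), dv = t**2 dt.
Then du = 1/(t + 5) dt and v = t**3/3.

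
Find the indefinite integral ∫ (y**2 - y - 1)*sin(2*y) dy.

Use integration by parts with u = y**2 - y - 1, dv = sin(2*y) dy, so v = -cos(2*y)/2.
Apply parts 2 times (tabular method): alternate signs, differentiate u down to 0, integrate dv up.

-y**2*cos(2*y)/2 + y*sin(2*y)/2 + y*cos(2*y)/2 - sin(2*y)/4 + 3*cos(2*y)/4 + C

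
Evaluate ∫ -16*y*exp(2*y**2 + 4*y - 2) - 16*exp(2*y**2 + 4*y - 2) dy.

Let u = 2*y**2 + 4*y - 2, so du = (4*y + 4) dy.
Rewriting, the integral becomes -4·∫ e^u du = -4·e^u.
Substituting back, u = 2*y**2 + 4*y - 2.

-4*exp(2*y**2 + 4*y - 2) + C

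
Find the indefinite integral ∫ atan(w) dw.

w*atan(w) - log(w**2 + 1)/2 + C

Use integration by parts with u = arctan(w), dv = dw.
Then du = 1/(w**2 + 1) dw.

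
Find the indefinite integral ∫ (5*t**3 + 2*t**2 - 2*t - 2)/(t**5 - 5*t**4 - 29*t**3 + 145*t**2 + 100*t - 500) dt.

Factor the denominator: (t - 5)**2*(t - 2)*(t + 2)*(t + 5).
Partial-fraction decomposition: -27/(100*(t + 5)) + 5/(98*(t + 2)) + 1/(6*(t - 2)) + 769/(14700*(t - 5)) + 221/(70*(t - 5)**2).
Integrate each term; A/(t−a) gives A·log|t−a|; A/(t−a)² gives −A/(t−a).

769*log(t - 5)/14700 + log(t - 2)/6 + 5*log(t + 2)/98 - 27*log(t + 5)/100 - 221/(70*t - 350) + C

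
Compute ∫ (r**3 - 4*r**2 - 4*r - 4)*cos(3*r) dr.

r**3*sin(3*r)/3 - 4*r**2*sin(3*r)/3 + r**2*cos(3*r)/3 - 14*r*sin(3*r)/9 - 8*r*cos(3*r)/9 - 28*sin(3*r)/27 - 14*cos(3*r)/27 + C

Use integration by parts with u = r**3 - 4*r**2 - 4*r - 4, dv = cos(3*r) dr, so v = sin(3*r)/3.
Apply parts 3 times (tabular method): alternate signs, differentiate u down to 0, integrate dv up.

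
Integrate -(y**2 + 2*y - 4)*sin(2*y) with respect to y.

y**2*cos(2*y)/2 - y*sin(2*y)/2 + y*cos(2*y) - sin(2*y)/2 - 9*cos(2*y)/4 + C

Use integration by parts with u = y**2 + 2*y - 4, dv = -sin(2*y) dy, so v = cos(2*y)/2.
Apply parts 2 times (tabular method): alternate signs, differentiate u down to 0, integrate dv up.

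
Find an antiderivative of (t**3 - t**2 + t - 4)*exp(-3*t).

(-3*t**3 - 3*t + 11)*exp(-3*t)/9 + C

Use integration by parts with u = t**3 - t**2 + t - 4, dv = exp(-3*t) dt, so v = -exp(-3*t)/3.
Apply parts 3 times (tabular method): alternate signs, differentiate u down to 0, integrate dv up.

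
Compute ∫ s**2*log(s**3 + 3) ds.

Let u = s**3 + 3, so du = (3*s**2) ds.
The integral becomes (1/3)·∫ log(u) du; integrate by parts with u′=log(u), dv′=du.

s**3*log(s**3 + 3)/3 - s**3/3 + log(s**3 + 3) + C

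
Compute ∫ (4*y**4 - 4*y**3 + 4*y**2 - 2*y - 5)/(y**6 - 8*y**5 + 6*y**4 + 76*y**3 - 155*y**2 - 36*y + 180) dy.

Factor the denominator: (y - 5)*(y - 3)*(y - 2)**2*(y + 1)*(y + 3).
Partial-fraction decomposition: -469/(2400*(y + 3)) + 1/(48*(y + 1)) + 626/(225*(y - 2)) + 13/(15*(y - 2)**2) - 241/(48*(y - 3)) + 695/(288*(y - 5)).
Integrate each term; A/(y−a) gives A·log|y−a|; A/(y−a)² gives −A/(y−a).

695*log(y - 5)/288 - 241*log(y - 3)/48 + 626*log(y - 2)/225 + log(y + 1)/48 - 469*log(y + 3)/2400 - 13/(15*y - 30) + C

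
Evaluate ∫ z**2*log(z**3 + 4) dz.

Let u = z**3 + 4, so du = (3*z**2) dz.
The integral becomes (1/3)·∫ log(u) du; integrate by parts with u′=log(u), dv′=du.

z**3*log(z**3 + 4)/3 - z**3/3 + 4*log(z**3 + 4)/3 + C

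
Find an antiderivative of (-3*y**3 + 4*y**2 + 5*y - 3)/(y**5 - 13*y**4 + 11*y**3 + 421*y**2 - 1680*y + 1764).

Factor the denominator: (y - 7)**2*(y - 3)*(y - 2)*(y + 6).
Partial-fraction decomposition: 253/(4056*(y + 6)) + 1/(200*(y - 2)) - 11/(48*(y - 3)) + 10937/(67600*(y - 7)) - 801/(260*(y - 7)**2).
Integrate each term; A/(y−a) gives A·log|y−a|; A/(y−a)² gives −A/(y−a).

10937*log(y - 7)/67600 - 11*log(y - 3)/48 + log(y - 2)/200 + 253*log(y + 6)/4056 + 801/(260*y - 1820) + C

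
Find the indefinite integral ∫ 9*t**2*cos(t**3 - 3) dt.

3*sin(t**3 - 3) + C

Let u = t**3 - 3, so du = (3*t**2) dt.
Rewriting, the integral becomes 3·∫ cos(u) du = 3·sin(u).
Substituting back, u = t**3 - 3.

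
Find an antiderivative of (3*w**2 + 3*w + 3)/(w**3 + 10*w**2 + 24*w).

Factor the denominator: w*(w + 4)*(w + 6).
Partial-fraction decomposition: 31/(4*(w + 6)) - 39/(8*(w + 4)) + 1/(8*w).
Integrate each term: A/(w−a) contributes A·log|w−a|.

log(w)/8 - 39*log(w + 4)/8 + 31*log(w + 6)/4 + C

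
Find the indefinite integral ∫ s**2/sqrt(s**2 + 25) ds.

s*sqrt(s**2 + 25)/2 - 25*log(s + sqrt(s**2 + 25))/2 + C

Substitute s = 5·tan(θ), so ds = 5·sec(θ)^2 dθ and the radical becomes sqrt(s**2 + 25) = 5·sec(θ) by the Pythagorean identity.
Integrate the resulting trig expression in θ, then back-substitute tan(θ) = s/5, sec(θ) = sqrt(s**2 + 25)/5 (absorbing any constant into C).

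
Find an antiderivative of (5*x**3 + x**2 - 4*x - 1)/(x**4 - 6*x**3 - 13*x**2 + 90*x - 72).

Factor the denominator: (x - 6)*(x - 3)*(x - 1)*(x + 4).
Partial-fraction decomposition: 289/(350*(x + 4)) + 1/(50*(x - 1)) - 131/(42*(x - 3)) + 1091/(150*(x - 6)).
Integrate each term: A/(x−a) contributes A·log|x−a|.

1091*log(x - 6)/150 - 131*log(x - 3)/42 + log(x - 1)/50 + 289*log(x + 4)/350 + C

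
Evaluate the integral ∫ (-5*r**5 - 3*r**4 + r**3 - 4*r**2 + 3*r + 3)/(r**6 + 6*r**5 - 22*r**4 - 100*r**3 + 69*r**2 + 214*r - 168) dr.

-839*log(r - 4)/594 + 33*log(r - 1)/256 - 17*log(r + 2)/54 + 129*log(r + 3)/64 - 15255*log(r + 7)/2816 - 5/(288*r - 288) + C

Factor the denominator: (r - 4)*(r - 1)**2*(r + 2)*(r + 3)*(r + 7).
Partial-fraction decomposition: -15255/(2816*(r + 7)) + 129/(64*(r + 3)) - 17/(54*(r + 2)) + 33/(256*(r - 1)) + 5/(288*(r - 1)**2) - 839/(594*(r - 4)).
Integrate each term; A/(r−a) gives A·log|r−a|; A/(r−a)² gives −A/(r−a).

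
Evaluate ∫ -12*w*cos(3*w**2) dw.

-2*sin(3*w**2) + C

Let u = 3*w**2, so du = (6*w) dw.
Rewriting, the integral becomes -2·∫ cos(u) du = -2·sin(u).
Substituting back, u = 3*w**2.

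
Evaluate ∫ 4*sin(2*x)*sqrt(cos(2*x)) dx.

Let u = cos(2*x), so du = (-2*sin(2*x)) dx.
Rewriting, the integral becomes -2·∫ √u du = -2·(2/3)u^(3/2).
Substituting back, u = cos(2*x).

-4*cos(2*x)**(3/2)/3 + C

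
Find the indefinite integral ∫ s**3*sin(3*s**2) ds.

Let u = s², du = 2s ds; rewrite as (1/2)∫ u^1·sin(3u) du.
Now integrate by parts 1 time.

-s**2*cos(3*s**2)/6 + sin(3*s**2)/18 + C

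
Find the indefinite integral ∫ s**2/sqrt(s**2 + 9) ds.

Substitute s = 3·tan(θ), so ds = 3·sec(θ)^2 dθ and the radical becomes sqrt(s**2 + 9) = 3·sec(θ) by the Pythagorean identity.
Integrate the resulting trig expression in θ, then back-substitute tan(θ) = s/3, sec(θ) = sqrt(s**2 + 9)/3 (absorbing any constant into C).

s*sqrt(s**2 + 9)/2 - 9*log(s + sqrt(s**2 + 9))/2 + C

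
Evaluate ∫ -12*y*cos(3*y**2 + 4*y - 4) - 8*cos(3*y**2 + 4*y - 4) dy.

Let u = 3*y**2 + 4*y - 4, so du = (6*y + 4) dy.
Rewriting, the integral becomes -2·∫ cos(u) du = -2·sin(u).
Substituting back, u = 3*y**2 + 4*y - 4.

-2*sin(3*y**2 + 4*y - 4) + C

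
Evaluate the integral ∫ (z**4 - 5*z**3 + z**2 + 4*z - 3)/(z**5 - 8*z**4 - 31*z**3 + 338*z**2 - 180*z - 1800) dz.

Factor the denominator: (z - 6)*(z - 5)**2*(z + 2)*(z + 6).
Partial-fraction decomposition: 795/(1936*(z + 6)) - 1/(32*(z + 2)) - 269/(121*(z - 5)) - 6/(11*(z - 5)**2) + 91/(32*(z - 6)).
Integrate each term; A/(z−a) gives A·log|z−a|; A/(z−a)² gives −A/(z−a).

91*log(z - 6)/32 - 269*log(z - 5)/121 - log(z + 2)/32 + 795*log(z + 6)/1936 + 6/(11*z - 55) + C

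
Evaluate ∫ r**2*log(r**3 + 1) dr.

r**3*log(r**3 + 1)/3 - r**3/3 + log(r**3 + 1)/3 + C

Let u = r**3 + 1, so du = (3*r**2) dr.
The integral becomes (1/3)·∫ log(u) du; integrate by parts with u′=log(u), dv′=du.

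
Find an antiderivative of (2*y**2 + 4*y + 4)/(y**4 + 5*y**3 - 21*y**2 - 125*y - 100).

37*log(y - 5)/270 - log(y + 1)/36 + 20*log(y + 4)/27 - 17*log(y + 5)/20 + C

Factor the denominator: (y - 5)*(y + 1)*(y + 4)*(y + 5).
Partial-fraction decomposition: -17/(20*(y + 5)) + 20/(27*(y + 4)) - 1/(36*(y + 1)) + 37/(270*(y - 5)).
Integrate each term: A/(y−a) contributes A·log|y−a|.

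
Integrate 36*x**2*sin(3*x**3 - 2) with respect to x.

Let u = 3*x**3 - 2, so du = (9*x**2) dx.
Rewriting, the integral becomes 4·∫ sin(u) du = 4·-cos(u).
Substituting back, u = 3*x**3 - 2.

-4*cos(3*x**3 - 2) + C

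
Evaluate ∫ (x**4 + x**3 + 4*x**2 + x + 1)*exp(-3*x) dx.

Use integration by parts with u = x**4 + x**3 + 4*x**2 + x + 1, dv = exp(-3*x) dx, so v = -exp(-3*x)/3.
Apply parts 4 times (tabular method): alternate signs, differentiate u down to 0, integrate dv up.

(-27*x**4 - 63*x**3 - 171*x**2 - 141*x - 74)*exp(-3*x)/81 + C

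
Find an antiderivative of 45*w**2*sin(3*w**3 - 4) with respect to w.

-5*cos(3*w**3 - 4) + C

Let u = 3*w**3 - 4, so du = (9*w**2) dw.
Rewriting, the integral becomes 5·∫ sin(u) du = 5·-cos(u).
Substituting back, u = 3*w**3 - 4.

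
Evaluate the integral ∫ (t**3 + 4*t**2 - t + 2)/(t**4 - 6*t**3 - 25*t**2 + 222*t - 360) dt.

111*log(t - 5)/11 - 63*log(t - 4)/5 + 31*log(t - 3)/9 + 32*log(t + 6)/495 + C

Factor the denominator: (t - 5)*(t - 4)*(t - 3)*(t + 6).
Partial-fraction decomposition: 32/(495*(t + 6)) + 31/(9*(t - 3)) - 63/(5*(t - 4)) + 111/(11*(t - 5)).
Integrate each term: A/(t−a) contributes A·log|t−a|.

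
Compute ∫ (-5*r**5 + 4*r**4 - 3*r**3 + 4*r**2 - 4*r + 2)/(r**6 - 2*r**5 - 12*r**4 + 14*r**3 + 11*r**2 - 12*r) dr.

-log(r)/6 - 2119*log(r - 4)/630 + 67*log(r - 1)/144 + 11*log(r + 1)/20 - 835*log(r + 3)/336 - 1/(12*r - 12) + C

Factor the denominator: r*(r - 4)*(r - 1)**2*(r + 1)*(r + 3).
Partial-fraction decomposition: -835/(336*(r + 3)) + 11/(20*(r + 1)) + 67/(144*(r - 1)) + 1/(12*(r - 1)**2) - 2119/(630*(r - 4)) - 1/(6*r).
Integrate each term; A/(r−a) gives A·log|r−a|; A/(r−a)² gives −A/(r−a).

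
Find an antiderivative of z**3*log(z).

Use integration by parts with u = log(z), dv = z**3 dz.
Then du = 1/z dz and v = z**4/4.

z**4*log(z)/4 - z**4/16 + C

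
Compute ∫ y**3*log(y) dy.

y**4*log(y)/4 - y**4/16 + C

Use integration by parts with u = log(y), dv = y**3 dy.
Then du = 1/y dy and v = y**4/4.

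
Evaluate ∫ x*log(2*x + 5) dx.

Use integration by parts with u = log(2*x + 5), dv = x dx.
Then du = 2/(2*x + 5) dx and v = x**2/2.

x**2*log(2*x + 5)/2 - x**2/4 + 5*x/4 - 25*log(2*x + 5)/8 + C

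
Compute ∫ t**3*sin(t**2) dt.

Let u = t², du = 2t dt; rewrite as (1/2)∫ u^1·sin(1u) du.
Now integrate by parts 1 time.

-t**2*cos(t**2)/2 + sin(t**2)/2 + C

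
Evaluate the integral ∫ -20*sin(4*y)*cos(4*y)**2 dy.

Let u = cos(4*y), so du = (-4*sin(4*y)) dy.
Rewriting, the integral becomes 5·∫ u^2 du = 5·u^3/3.
Substituting back, u = cos(4*y).

5*cos(4*y)**3/3 + C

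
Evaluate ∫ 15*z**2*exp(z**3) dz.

Let u = z**3, so du = (3*z**2) dz.
Rewriting, the integral becomes 5·∫ e^u du = 5·e^u.
Substituting back, u = z**3.

5*exp(z**3) + C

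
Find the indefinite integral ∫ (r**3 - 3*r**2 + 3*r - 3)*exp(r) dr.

(r**3 - 6*r**2 + 15*r - 18)*exp(r) + C

Use integration by parts with u = r**3 - 3*r**2 + 3*r - 3, dv = exp(r) dr, so v = exp(r).
Apply parts 3 times (tabular method): alternate signs, differentiate u down to 0, integrate dv up.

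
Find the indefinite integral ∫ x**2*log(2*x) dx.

Use integration by parts with u = log(2*x), dv = x**2 dx.
Then du = 1/x dx and v = x**3/3.

x**3*(log(x) + log(2))/3 - x**3/9 + C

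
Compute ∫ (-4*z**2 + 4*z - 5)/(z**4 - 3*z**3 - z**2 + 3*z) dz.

Factor the denominator: z*(z - 3)*(z - 1)*(z + 1).
Partial-fraction decomposition: 13/(8*(z + 1)) + 5/(4*(z - 1)) - 29/(24*(z - 3)) - 5/(3*z).
Integrate each term: A/(z−a) contributes A·log|z−a|.

-5*log(z)/3 - 29*log(z - 3)/24 + 5*log(z - 1)/4 + 13*log(z + 1)/8 + C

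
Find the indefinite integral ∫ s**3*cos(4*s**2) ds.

Let u = s², du = 2s ds; rewrite as (1/2)∫ u^1·cos(4u) du.
Now integrate by parts 1 time.

s**2*sin(4*s**2)/8 + cos(4*s**2)/32 + C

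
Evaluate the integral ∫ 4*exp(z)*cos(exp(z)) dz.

4*sin(exp(z)) + C

Let u = exp(z), so du = (exp(z)) dz.
Rewriting, the integral becomes 4·∫ cos(u) du = 4·sin(u).
Substituting back, u = exp(z).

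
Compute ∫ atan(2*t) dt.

t*atan(2*t) - log(4*t**2 + 1)/4 + C

Use integration by parts with u = arctan(2*t), dv = dt.
Then du = 2/(4*t**2 + 1) dt.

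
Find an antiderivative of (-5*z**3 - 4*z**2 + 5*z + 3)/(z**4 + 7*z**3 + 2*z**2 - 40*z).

Factor the denominator: z*(z - 2)*(z + 4)*(z + 5).
Partial-fraction decomposition: -503/(35*(z + 5)) + 239/(24*(z + 4)) - 43/(84*(z - 2)) - 3/(40*z).
Integrate each term: A/(z−a) contributes A·log|z−a|.

-3*log(z)/40 - 43*log(z - 2)/84 + 239*log(z + 4)/24 - 503*log(z + 5)/35 + C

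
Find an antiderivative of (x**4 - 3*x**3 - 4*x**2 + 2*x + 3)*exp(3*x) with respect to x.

Use integration by parts with u = x**4 - 3*x**3 - 4*x**2 + 2*x + 3, dv = exp(3*x) dx, so v = exp(3*x)/3.
Apply parts 4 times (tabular method): alternate signs, differentiate u down to 0, integrate dv up.

(27*x**4 - 117*x**3 + 9*x**2 + 48*x + 65)*exp(3*x)/81 + C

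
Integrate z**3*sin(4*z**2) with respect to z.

-z**2*cos(4*z**2)/8 + sin(4*z**2)/32 + C

Let u = z², du = 2z dz; rewrite as (1/2)∫ u^1·sin(4u) du.
Now integrate by parts 1 time.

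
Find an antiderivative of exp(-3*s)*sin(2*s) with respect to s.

Let I denote the integral. Integrate by parts with u = sin(2*s), dv = exp(-3*s) ds, so v = -exp(-3*s)/3: I = -exp(-3*s)*sin(2*s)/3 + (2/3)·∫ exp(-3*s)*cos(2*s) ds.
Apply parts again with u = cos(2*s), dv = exp(-3*s) ds: ∫ exp(-3*s)*cos(2*s) ds = -exp(-3*s)*cos(2*s)/3 − (2/3)·I. Substituting back brings back I: I = -exp(-3*s)*sin(2*s)/3 - 2*exp(-3*s)*cos(2*s)/9 − (4/9)·I.
Solving for I: (1 + 4/9)·I equals the remaining terms, so I = (9/13)·(-exp(-3*s)*sin(2*s)/3 - 2*exp(-3*s)*cos(2*s)/9).

-3*exp(-3*s)*sin(2*s)/13 - 2*exp(-3*s)*cos(2*s)/13 + C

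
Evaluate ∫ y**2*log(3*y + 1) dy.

y**3*log(3*y + 1)/3 - y**3/9 + y**2/18 - y/27 + log(3*y + 1)/81 + C

Use integration by parts with u = log(3*y + 1), dv = y**2 dy.
Then du = 3/(3*y + 1) dy and v = y**3/3.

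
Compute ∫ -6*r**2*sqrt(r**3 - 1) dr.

Let u = r**3 - 1, so du = (3*r**2) dr.
Rewriting, the integral becomes -2·∫ √u du = -2·(2/3)u^(3/2).
Substituting back, u = r**3 - 1.

-4*(r**3 - 1)**(3/2)/3 + C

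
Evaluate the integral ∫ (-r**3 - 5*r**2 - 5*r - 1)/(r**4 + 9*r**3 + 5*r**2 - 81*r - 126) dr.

Factor the denominator: (r - 3)*(r + 2)*(r + 3)*(r + 7).
Partial-fraction decomposition: -33/(50*(r + 7)) - 1/(6*(r + 3)) + 3/(25*(r + 2)) - 22/(75*(r - 3)).
Integrate each term: A/(r−a) contributes A·log|r−a|.

-22*log(r - 3)/75 + 3*log(r + 2)/25 - log(r + 3)/6 - 33*log(r + 7)/50 + C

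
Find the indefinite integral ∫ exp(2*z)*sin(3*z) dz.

2*exp(2*z)*sin(3*z)/13 - 3*exp(2*z)*cos(3*z)/13 + C

Let I denote the integral. Integrate by parts with u = sin(3*z), dv = exp(2*z) dz, so v = exp(2*z)/2: I = exp(2*z)*sin(3*z)/2 − (3/2)·∫ exp(2*z)*cos(3*z) dz.
Apply parts again with u = cos(3*z), dv = exp(2*z) dz: ∫ exp(2*z)*cos(3*z) dz = exp(2*z)*cos(3*z)/2 + (3/2)·I. Substituting back brings back I: I = exp(2*z)*sin(3*z)/2 - 3*exp(2*z)*cos(3*z)/4 − (9/4)·I.
Solving for I: (1 + 9/4)·I equals the remaining terms, so I = (4/13)·(exp(2*z)*sin(3*z)/2 - 3*exp(2*z)*cos(3*z)/4).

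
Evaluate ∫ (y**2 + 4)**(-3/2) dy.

Substitute y = 2·tan(θ), so dy = 2·sec(θ)^2 dθ and the radical becomes sqrt(y**2 + 4) = 2·sec(θ) by the Pythagorean identity.
Integrate the resulting trig expression in θ, then back-substitute tan(θ) = y/2, sec(θ) = sqrt(y**2 + 4)/2 (absorbing any constant into C).

y/(4*sqrt(y**2 + 4)) + C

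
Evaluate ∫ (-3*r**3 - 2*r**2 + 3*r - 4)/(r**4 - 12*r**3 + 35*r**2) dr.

Factor the denominator: r**2*(r - 7)*(r - 5).
Partial-fraction decomposition: 207/(25*(r - 5)) - 555/(49*(r - 7)) + 57/(1225*r) - 4/(35*r**2).
Integrate each term; A/(r−a) gives A·log|r−a|; A/(r−a)² gives −A/(r−a).

57*log(r)/1225 - 555*log(r - 7)/49 + 207*log(r - 5)/25 + 4/(35*r) + C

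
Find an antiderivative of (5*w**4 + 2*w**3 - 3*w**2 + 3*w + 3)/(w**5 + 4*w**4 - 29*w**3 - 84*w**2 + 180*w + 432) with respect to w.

275*log(w - 4)/84 - 74*log(w - 3)/45 + 49*log(w + 2)/120 - 53*log(w + 3)/21 + 395*log(w + 6)/72 + C

Factor the denominator: (w - 4)*(w - 3)*(w + 2)*(w + 3)*(w + 6).
Partial-fraction decomposition: 395/(72*(w + 6)) - 53/(21*(w + 3)) + 49/(120*(w + 2)) - 74/(45*(w - 3)) + 275/(84*(w - 4)).
Integrate each term: A/(w−a) contributes A·log|w−a|.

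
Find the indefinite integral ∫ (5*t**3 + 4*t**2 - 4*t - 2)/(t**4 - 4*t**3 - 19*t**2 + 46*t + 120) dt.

Factor the denominator: (t - 5)*(t - 4)*(t + 2)*(t + 3).
Partial-fraction decomposition: 89/(56*(t + 3)) - 3/(7*(t + 2)) - 61/(7*(t - 4)) + 703/(56*(t - 5)).
Integrate each term: A/(t−a) contributes A·log|t−a|.

703*log(t - 5)/56 - 61*log(t - 4)/7 - 3*log(t + 2)/7 + 89*log(t + 3)/56 + C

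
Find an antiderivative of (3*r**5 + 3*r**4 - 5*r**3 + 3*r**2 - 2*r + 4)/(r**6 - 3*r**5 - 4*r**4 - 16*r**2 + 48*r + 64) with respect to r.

Factor the denominator: (r - 4)*(r - 2)*(r + 1)*(r + 2)*(r**2 + 4).
Partial-fraction decomposition: (51*r + 139)/(100*(r**2 + 4)) - 1/(16*(r + 2)) + 14/(75*(r + 1)) - 29/(48*(r - 2)) + 297/(100*(r - 4)).
Integrate each term; A/(r−a) gives A·log|r−a|; the (Br+D)/(r²+p²) term gives a log and an atan.

297*log(r - 4)/100 - 29*log(r - 2)/48 + 14*log(r + 1)/75 - log(r + 2)/16 + 51*log(r**2 + 4)/200 + 139*atan(r/2)/200 + C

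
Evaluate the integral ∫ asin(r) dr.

Use integration by parts with u = arcsin(r), dv = dr.
Then du = 1/sqrt(-r**2 + 1) dr.

r*asin(r) + sqrt(-r**2 + 1) + C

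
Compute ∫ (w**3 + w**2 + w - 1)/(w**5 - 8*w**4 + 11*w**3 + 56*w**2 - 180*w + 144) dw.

83*log(w - 4)/28 - 19*log(w - 3)/3 + 339*log(w - 2)/100 - 11*log(w + 3)/525 - 13/(10*w - 20) + C

Factor the denominator: (w - 4)*(w - 3)*(w - 2)**2*(w + 3).
Partial-fraction decomposition: -11/(525*(w + 3)) + 339/(100*(w - 2)) + 13/(10*(w - 2)**2) - 19/(3*(w - 3)) + 83/(28*(w - 4)).
Integrate each term; A/(w−a) gives A·log|w−a|; A/(w−a)² gives −A/(w−a).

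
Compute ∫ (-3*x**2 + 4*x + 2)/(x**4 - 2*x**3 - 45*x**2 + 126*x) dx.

Factor the denominator: x*(x - 6)*(x - 3)*(x + 7).
Partial-fraction decomposition: 173/(910*(x + 7)) + 13/(90*(x - 3)) - 41/(117*(x - 6)) + 1/(63*x).
Integrate each term: A/(x−a) contributes A·log|x−a|.

log(x)/63 - 41*log(x - 6)/117 + 13*log(x - 3)/90 + 173*log(x + 7)/910 + C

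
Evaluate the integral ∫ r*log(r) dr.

r**2*log(r)/2 - r**2/4 + C

Use integration by parts with u = log(r), dv = r dr.
Then du = 1/r dr and v = r**2/2.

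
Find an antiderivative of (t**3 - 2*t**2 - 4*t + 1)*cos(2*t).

Use integration by parts with u = t**3 - 2*t**2 - 4*t + 1, dv = cos(2*t) dt, so v = sin(2*t)/2.
Apply parts 3 times (tabular method): alternate signs, differentiate u down to 0, integrate dv up.

t**3*sin(2*t)/2 - t**2*sin(2*t) + 3*t**2*cos(2*t)/4 - 11*t*sin(2*t)/4 - t*cos(2*t) + sin(2*t) - 11*cos(2*t)/8 + C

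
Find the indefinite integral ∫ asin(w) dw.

Use integration by parts with u = arcsin(w), dv = dw.
Then du = 1/sqrt(-w**2 + 1) dw.

w*asin(w) + sqrt(-w**2 + 1) + C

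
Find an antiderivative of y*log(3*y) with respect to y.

y**2*(log(y) + log(3))/2 - y**2/4 + C

Use integration by parts with u = log(3*y), dv = y dy.
Then du = 1/y dy and v = y**2/2.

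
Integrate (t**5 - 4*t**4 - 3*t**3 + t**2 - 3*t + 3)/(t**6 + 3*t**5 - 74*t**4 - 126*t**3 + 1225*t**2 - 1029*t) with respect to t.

Factor the denominator: t*(t - 7)*(t - 3)*(t - 1)*(t + 7)**2.
Partial-fraction decomposition: 1656793/(2195200*(t + 7)) - 25309/(7840*(t + 7)**2) - 5/(768*(t - 1)) + 53/(800*(t - 3)) + 6205/(32928*(t - 7)) - 1/(343*t).
Integrate each term; A/(t−a) gives A·log|t−a|; A/(t−a)² gives −A/(t−a).

-log(t)/343 + 6205*log(t - 7)/32928 + 53*log(t - 3)/800 - 5*log(t - 1)/768 + 1656793*log(t + 7)/2195200 + 25309/(7840*t + 54880) + C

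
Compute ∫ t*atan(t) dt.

Use integration by parts with u = arctan(t), dv = t dt.
Then du = 1/(t**2 + 1) dt.

t**2*atan(t)/2 - t/2 + atan(t)/2 + C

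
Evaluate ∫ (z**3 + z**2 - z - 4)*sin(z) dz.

Use integration by parts with u = z**3 + z**2 - z - 4, dv = sin(z) dz, so v = -cos(z).
Apply parts 3 times (tabular method): alternate signs, differentiate u down to 0, integrate dv up.

-z**3*cos(z) + 3*z**2*sin(z) - z**2*cos(z) + 2*z*sin(z) + 7*z*cos(z) - 7*sin(z) + 6*cos(z) + C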